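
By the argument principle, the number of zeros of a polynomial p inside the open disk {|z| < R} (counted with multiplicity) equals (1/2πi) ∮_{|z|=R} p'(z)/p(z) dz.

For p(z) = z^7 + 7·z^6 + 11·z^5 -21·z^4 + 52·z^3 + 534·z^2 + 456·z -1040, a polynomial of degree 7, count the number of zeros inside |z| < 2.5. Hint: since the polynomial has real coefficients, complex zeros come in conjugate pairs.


The zeros of p are: (2 + 2i), (2 - 2i), (-3 + 1i), (-3 - 1i), (-3 + 2i), (-3 - 2i), 1.
Their magnitudes are: 2.828, 2.828, 3.162, 3.162, 3.606, 3.606, 1.
Zeros with |z| < R = 2.5: 1.
Count = 1.
By the argument principle, (1/2πi) ∮_{|z|=R} p'(z)/p(z) dz equals exactly this count.

Number of zeros inside |z| < 2.5: 1.


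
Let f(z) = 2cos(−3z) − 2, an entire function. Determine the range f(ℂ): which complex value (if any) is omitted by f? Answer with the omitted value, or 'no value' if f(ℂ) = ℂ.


Little Picard bounds the complement of f(ℂ) to at most one point.
cos is entire and surjective onto ℂ: for every w ∈ ℂ, cos(ζ) = w has a solution ζ ∈ ℂ (e.g., via the complex inverse arccos). With ζ = −3z this gives z = ζ/(-3). Then 2·cos(−3z) takes every value in 2·ℂ = ℂ, and adding -2 is a bijection of ℂ. So f is surjective and omits no value. (Note: only on the real line is cos bounded by [−1, 1].)

Omitted value: no value.


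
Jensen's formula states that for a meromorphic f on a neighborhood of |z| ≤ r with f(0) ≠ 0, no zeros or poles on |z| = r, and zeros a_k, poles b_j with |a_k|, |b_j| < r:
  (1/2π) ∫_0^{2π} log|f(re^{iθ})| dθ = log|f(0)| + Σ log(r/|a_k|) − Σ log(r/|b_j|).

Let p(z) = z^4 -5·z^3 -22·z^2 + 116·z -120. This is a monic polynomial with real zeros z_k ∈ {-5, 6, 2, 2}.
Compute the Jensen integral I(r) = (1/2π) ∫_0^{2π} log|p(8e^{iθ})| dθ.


Zeros: -5, 2, 2, 6; r = 8.
Inside |z| < r: -5, 2, 2, 6. Outside (|z| ≥ r): ∅.
p(0) = -120, so log|p(0)| = log(120) = 4.7875.
Apply Jensen: I(r) = log|p(0)| + Σ_k log(r/|z_k|), summed over zeros inside |z| < r.
  log(r/|z_k|) for z_k = -5: log(8/5) = 0.4700
  log(r/|z_k|) for z_k = 6: log(8/6) = 0.2877
  log(r/|z_k|) for z_k = 2: log(8/2) = 1.3863
  log(r/|z_k|) for z_k = 2: log(8/2) = 1.3863
Sum over inside zeros: 3.5303.
I(r) = log|p(0)| + (inside sum) = 4.7875 + 3.5303 = 8.3178.
Closed form (all zeros inside, monic): I(r) = n·log(r) = 4·log(8) = 8.3178. ✓

I(r) ≈ 8.3178.


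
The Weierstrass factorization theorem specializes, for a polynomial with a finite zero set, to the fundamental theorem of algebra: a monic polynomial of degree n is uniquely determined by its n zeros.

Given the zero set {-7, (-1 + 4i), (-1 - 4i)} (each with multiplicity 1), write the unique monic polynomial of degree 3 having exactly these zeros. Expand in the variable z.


The polynomial is p(z) = ∏_{α ∈ S} (z − α), where S = {-7, (-1 + 4i), (-1 - 4i)}.
Expanding the product yields: p(z) = z^3 + 9·z^2 + 31·z + 119.
Note conjugate pairs combine to real quadratics: (z − (-1+4i))(z − (-1−4i)) = z² + 2z + 17.
The resulting polynomial has degree 3 and real coefficients as required.

p(z) = z^3 + 9·z^2 + 31·z + 119.


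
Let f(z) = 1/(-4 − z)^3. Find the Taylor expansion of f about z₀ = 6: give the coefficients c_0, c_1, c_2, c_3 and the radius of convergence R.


Let w = z − z₀, so z = z₀ + w.
Then -4 − z = -4 − (z₀ + w) = (-4 − z₀) − w = -10 − w.
f(z) = 1/(-10 − w)^3 = (1/(-10)^3) · (1 − w/(-10))^{−3}.
By the binomial series (1−u)^{−3} = Σ_{n≥0} C(n+2, 2) u^n for |u|<1, with u = w/(-10):
  c_n = C(n+2, 2) / (-10)^(n+3).
  c_0 = 1/(-10)^3 = -1/1000.
  c_1 = 3/(-10)^4 = 3/10000.
  c_2 = 6/(-10)^5 = -3/50000.
  c_3 = 10/(-10)^6 = 1/100000.
The series is valid for |w/d| < 1, i.e. |z − z₀| < |d|.
Radius of convergence: R = |-4 − z₀| = |-10| = 10 (distance from z₀ to the singularity z = -4).

c_0 = -1/1000, c_1 = 3/10000, c_2 = -3/50000, c_3 = 1/100000; R = 10.


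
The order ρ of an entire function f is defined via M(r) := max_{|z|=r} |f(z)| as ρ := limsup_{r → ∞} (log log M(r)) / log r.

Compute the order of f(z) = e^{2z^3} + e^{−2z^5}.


Each summand is entire of order 3 and 5 respectively (as in the single-exponential case). The order of a sum is at most the max of the orders, so ρ ≤ 5. For the lower bound: on |z|=r choose arg z so that -2z^5 is real positive; then |e^{-2z^5}| = e^{2r^5} while |e^{2z^3}| ≤ e^{2r^3} = o(e^{2r^5}). So |f| ≥ e^{2r^5}(1 − o(1)) and ρ ≥ 5. Hence ρ = max(3, 5) = 5.
Therefore ρ = 5.

Order ρ = 5.


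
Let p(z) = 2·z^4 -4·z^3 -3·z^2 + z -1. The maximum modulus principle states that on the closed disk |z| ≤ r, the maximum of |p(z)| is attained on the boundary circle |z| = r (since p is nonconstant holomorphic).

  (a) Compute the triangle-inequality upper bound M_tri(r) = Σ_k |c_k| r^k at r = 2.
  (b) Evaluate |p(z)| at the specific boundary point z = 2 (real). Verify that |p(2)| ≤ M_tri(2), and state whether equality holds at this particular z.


Coefficients: c_0 = -1, c_1 = 1, c_2 = -3, c_3 = -4, c_4 = 2. Radius r = 2.
Part (a). Triangle bound: M_tri(r) = Σ_k |c_k| r^k
  = |-1|·2^0 + |1|·2^1 + |-3|·2^2 + |-4|·2^3 + |2|·2^4
  = 1 + 2 + 12 + 32 + 32 = 79.
This bounds M(r) := max_{|z|=r} |p(z)| from above; equality holds iff all terms c_k z^k can be made to align in phase at a single z on |z|=r.
Part (b). At z = 2 (real, on the circle |z| = r):
  p(2) = (-1)·2^0 + (1)·2^1 + (-3)·2^2 + (-4)·2^3 + (2)·2^4 = -11.
  |p(2)| = 11.
Check: |p(2)| = 11 ≤ 79 = M_tri(2). ✓ Equality does not hold at z = 2 (the coefficients have mixed signs, so the terms do not all align in phase there).

M_tri(2) = 79; |p(2)| = 11; equality at z=2: no.


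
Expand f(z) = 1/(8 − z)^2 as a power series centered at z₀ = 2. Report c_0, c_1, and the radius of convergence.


Let w = z − z₀, so z = z₀ + w.
Then 8 − z = 8 − (z₀ + w) = (8 − z₀) − w = 6 − w.
f(z) = 1/(6 − w)^2 = (1/(6)^2) · (1 − w/(6))^{−2}.
By the binomial series (1−u)^{−2} = Σ_{n≥0} C(n+1, 1) u^n for |u|<1, with u = w/(6):
  c_n = C(n+1, 1) / (6)^(n+2).
  c_0 = 1/(6)^2 = 1/36.
  c_1 = 2/(6)^3 = 1/108.
The series is valid for |w/d| < 1, i.e. |z − z₀| < |d|.
Radius of convergence: R = |8 − z₀| = |6| = 6 (distance from z₀ to the singularity z = 8).

c_0 = 1/36, c_1 = 1/108; R = 6.


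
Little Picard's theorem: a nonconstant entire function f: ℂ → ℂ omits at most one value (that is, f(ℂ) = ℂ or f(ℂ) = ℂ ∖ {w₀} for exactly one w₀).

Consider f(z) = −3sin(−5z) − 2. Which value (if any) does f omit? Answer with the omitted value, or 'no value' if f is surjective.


Little Picard bounds the complement of f(ℂ) to at most one point.
sin is entire and surjective onto ℂ: for every w ∈ ℂ, sin(ζ) = w has a solution ζ ∈ ℂ (e.g., via the complex inverse arcsin). With ζ = −5z this gives z = ζ/(-5). Then -3·sin(−5z) takes every value in -3·ℂ = ℂ, and adding -2 is a bijection of ℂ. So f is surjective and omits no value. (Note: only on the real line is sin bounded by [−1, 1].)

Omitted value: no value.


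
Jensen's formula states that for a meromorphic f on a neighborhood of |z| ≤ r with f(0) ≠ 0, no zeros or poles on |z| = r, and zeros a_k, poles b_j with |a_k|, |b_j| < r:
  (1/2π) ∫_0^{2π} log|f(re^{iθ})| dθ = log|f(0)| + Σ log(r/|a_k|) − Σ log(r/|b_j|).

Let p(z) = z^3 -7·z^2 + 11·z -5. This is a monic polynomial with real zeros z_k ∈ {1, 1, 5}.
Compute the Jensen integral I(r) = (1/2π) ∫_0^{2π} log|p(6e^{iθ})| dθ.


Zeros: 1, 1, 5; r = 6.
Inside |z| < r: 1, 1, 5. Outside (|z| ≥ r): ∅.
p(0) = -5, so log|p(0)| = log(5) = 1.6094.
Apply Jensen: I(r) = log|p(0)| + Σ_k log(r/|z_k|), summed over zeros inside |z| < r.
  log(r/|z_k|) for z_k = 1: log(6/1) = 1.7918
  log(r/|z_k|) for z_k = 1: log(6/1) = 1.7918
  log(r/|z_k|) for z_k = 5: log(6/5) = 0.1823
Sum over inside zeros: 3.7658.
I(r) = log|p(0)| + (inside sum) = 1.6094 + 3.7658 = 5.3753.
Closed form (all zeros inside, monic): I(r) = n·log(r) = 3·log(6) = 5.3753. ✓

I(r) ≈ 5.3753.


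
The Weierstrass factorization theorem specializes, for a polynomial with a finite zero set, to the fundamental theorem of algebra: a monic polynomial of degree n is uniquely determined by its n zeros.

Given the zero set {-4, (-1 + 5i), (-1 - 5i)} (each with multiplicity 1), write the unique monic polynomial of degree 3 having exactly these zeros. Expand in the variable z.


The polynomial is p(z) = ∏_{α ∈ S} (z − α), where S = {-4, (-1 + 5i), (-1 - 5i)}.
Expanding the product yields: p(z) = z^3 + 6·z^2 + 34·z + 104.
Note conjugate pairs combine to real quadratics: (z − (-1+5i))(z − (-1−5i)) = z² + 2z + 26.
The resulting polynomial has degree 3 and real coefficients as required.

p(z) = z^3 + 6·z^2 + 34·z + 104.


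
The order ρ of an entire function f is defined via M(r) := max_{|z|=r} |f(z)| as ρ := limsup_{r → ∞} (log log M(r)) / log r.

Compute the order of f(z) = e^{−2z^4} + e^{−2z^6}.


Each summand is entire of order 4 and 6 respectively (as in the single-exponential case). The order of a sum is at most the max of the orders, so ρ ≤ 6. For the lower bound: on |z|=r choose arg z so that -2z^6 is real positive; then |e^{-2z^6}| = e^{2r^6} while |e^{-2z^4}| ≤ e^{2r^4} = o(e^{2r^6}). So |f| ≥ e^{2r^6}(1 − o(1)) and ρ ≥ 6. Hence ρ = max(4, 6) = 6.
Therefore ρ = 6.

Order ρ = 6.


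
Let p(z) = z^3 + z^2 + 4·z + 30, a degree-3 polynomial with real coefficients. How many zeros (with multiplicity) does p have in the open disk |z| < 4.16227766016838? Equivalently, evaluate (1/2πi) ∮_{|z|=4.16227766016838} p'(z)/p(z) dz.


The zeros of p are: -3, (1 + 3i), (1 - 3i).
Their magnitudes are: 3, 3.162, 3.162.
Zeros with |z| < R = 4.16227766016838: -3, (1 + 3i), (1 - 3i).
Count = 3.
By the argument principle, (1/2πi) ∮_{|z|=R} p'(z)/p(z) dz equals exactly this count.

Number of zeros inside |z| < 4.16227766016838: 3.


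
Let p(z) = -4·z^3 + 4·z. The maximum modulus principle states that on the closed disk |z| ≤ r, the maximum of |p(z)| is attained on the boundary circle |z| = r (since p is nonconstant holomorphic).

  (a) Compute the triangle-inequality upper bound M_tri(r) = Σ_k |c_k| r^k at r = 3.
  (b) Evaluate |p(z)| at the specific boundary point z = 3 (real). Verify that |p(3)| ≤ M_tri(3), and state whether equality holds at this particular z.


Coefficients: c_0 = 0, c_1 = 4, c_2 = 0, c_3 = -4. Radius r = 3.
Part (a). Triangle bound: M_tri(r) = Σ_k |c_k| r^k
  = |0|·3^0 + |4|·3^1 + |0|·3^2 + |-4|·3^3
  = 0 + 12 + 0 + 108 = 120.
This bounds M(r) := max_{|z|=r} |p(z)| from above; equality holds iff all terms c_k z^k can be made to align in phase at a single z on |z|=r.
Part (b). At z = 3 (real, on the circle |z| = r):
  p(3) = (0)·3^0 + (4)·3^1 + (0)·3^2 + (-4)·3^3 = -96.
  |p(3)| = 96.
Check: |p(3)| = 96 ≤ 120 = M_tri(3). ✓ Equality does not hold at z = 3 (the coefficients have mixed signs, so the terms do not all align in phase there).

M_tri(3) = 120; |p(3)| = 96; equality at z=3: no.


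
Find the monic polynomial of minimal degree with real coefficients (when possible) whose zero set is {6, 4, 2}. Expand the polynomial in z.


The polynomial is p(z) = ∏_{α ∈ S} (z − α), where S = {6, 4, 2}.
Expanding the product yields: p(z) = z^3 -12·z^2 + 44·z -48.
The resulting polynomial has degree 3 and real coefficients as required.

p(z) = z^3 -12·z^2 + 44·z -48.


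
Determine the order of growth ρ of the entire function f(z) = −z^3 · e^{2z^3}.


M(r) = max_{|z|=r} |-1|·|z|^3·|e^{2z^3}| = 1·r^3 · e^{2r^3} (the factors attain their maxima compatibly on |z|=r). Then log M(r) = log 1 + 3·log r + 2r^3, dominated by the last term, so log log M(r) ~ 3·log r. The polynomial factor -1z^3 contributes only a log r term and does not affect the order. ρ = 3.
Therefore ρ = 3.

Order ρ = 3.


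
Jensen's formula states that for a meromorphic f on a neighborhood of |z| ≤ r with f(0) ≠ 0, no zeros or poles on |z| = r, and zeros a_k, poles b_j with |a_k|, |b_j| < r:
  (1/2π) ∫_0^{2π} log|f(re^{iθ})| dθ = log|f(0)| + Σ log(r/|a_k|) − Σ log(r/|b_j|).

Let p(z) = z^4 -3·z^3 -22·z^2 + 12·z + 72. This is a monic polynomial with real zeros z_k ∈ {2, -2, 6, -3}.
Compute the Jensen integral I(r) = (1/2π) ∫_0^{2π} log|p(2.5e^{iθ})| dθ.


Zeros: -3, -2, 2, 6; r = 2.5.
Inside |z| < r: -2, 2. Outside (|z| ≥ r): -3, 6.
p(0) = 72, so log|p(0)| = log(72) = 4.2767.
Apply Jensen: I(r) = log|p(0)| + Σ_k log(r/|z_k|), summed over zeros inside |z| < r.
  log(r/|z_k|) for z_k = 2: log(2.5/2) = 0.2231
  log(r/|z_k|) for z_k = -2: log(2.5/2) = 0.2231
  Outside zeros (-3, 6) contribute nothing to the Jensen sum.
Sum over inside zeros: 0.4463.
I(r) = log|p(0)| + (inside sum) = 4.2767 + 0.4463 = 4.7230.
Note: since some zeros are outside |z| ≤ r, the simplified n·log(r) form does NOT apply — only the inside zeros contribute.

I(r) ≈ 4.7230.


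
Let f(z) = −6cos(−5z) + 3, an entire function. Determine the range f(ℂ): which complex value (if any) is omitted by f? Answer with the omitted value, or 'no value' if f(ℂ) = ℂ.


Little Picard bounds the complement of f(ℂ) to at most one point.
cos is entire and surjective onto ℂ: for every w ∈ ℂ, cos(ζ) = w has a solution ζ ∈ ℂ (e.g., via the complex inverse arccos). With ζ = −5z this gives z = ζ/(-5). Then -6·cos(−5z) takes every value in -6·ℂ = ℂ, and adding 3 is a bijection of ℂ. So f is surjective and omits no value. (Note: only on the real line is cos bounded by [−1, 1].)

Omitted value: no value.


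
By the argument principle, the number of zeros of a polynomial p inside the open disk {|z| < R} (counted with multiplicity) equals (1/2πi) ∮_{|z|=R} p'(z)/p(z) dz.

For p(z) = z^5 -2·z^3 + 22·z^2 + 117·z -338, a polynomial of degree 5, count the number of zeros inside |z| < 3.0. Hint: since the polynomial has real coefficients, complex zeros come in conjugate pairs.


The zeros of p are: (2 + 3i), (2 - 3i), 2, (-3 + 2i), (-3 - 2i).
Their magnitudes are: 3.606, 3.606, 2, 3.606, 3.606.
Zeros with |z| < R = 3.0: 2.
Count = 1.
By the argument principle, (1/2πi) ∮_{|z|=R} p'(z)/p(z) dz equals exactly this count.

Number of zeros inside |z| < 3.0: 1.


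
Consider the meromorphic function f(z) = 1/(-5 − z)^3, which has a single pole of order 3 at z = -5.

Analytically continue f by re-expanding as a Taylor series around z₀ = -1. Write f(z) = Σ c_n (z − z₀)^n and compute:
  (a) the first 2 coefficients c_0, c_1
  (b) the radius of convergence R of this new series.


Let w = z − z₀, so z = z₀ + w.
Then -5 − z = -5 − (z₀ + w) = (-5 − z₀) − w = -4 − w.
f(z) = 1/(-4 − w)^3 = (1/(-4)^3) · (1 − w/(-4))^{−3}.
By the binomial series (1−u)^{−3} = Σ_{n≥0} C(n+2, 2) u^n for |u|<1, with u = w/(-4):
  c_n = C(n+2, 2) / (-4)^(n+3).
  c_0 = 1/(-4)^3 = -1/64.
  c_1 = 3/(-4)^4 = 3/256.
The series is valid for |w/d| < 1, i.e. |z − z₀| < |d|.
Radius of convergence: R = |-5 − z₀| = |-4| = 4 (distance from z₀ to the singularity z = -5).

c_0 = -1/64, c_1 = 3/256; R = 4.


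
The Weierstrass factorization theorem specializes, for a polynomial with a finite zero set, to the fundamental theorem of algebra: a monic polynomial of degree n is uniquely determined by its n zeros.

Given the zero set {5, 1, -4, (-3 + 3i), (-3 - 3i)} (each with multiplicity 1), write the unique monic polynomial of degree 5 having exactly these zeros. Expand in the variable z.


The polynomial is p(z) = ∏_{α ∈ S} (z − α), where S = {5, 1, -4, (-3 + 3i), (-3 - 3i)}.
Expanding the product yields: p(z) = z^5 + 4·z^4 -13·z^3 -130·z^2 -222·z + 360.
Note conjugate pairs combine to real quadratics: (z − (-3+3i))(z − (-3−3i)) = z² + 6z + 18.
The resulting polynomial has degree 5 and real coefficients as required.

p(z) = z^5 + 4·z^4 -13·z^3 -130·z^2 -222·z + 360.


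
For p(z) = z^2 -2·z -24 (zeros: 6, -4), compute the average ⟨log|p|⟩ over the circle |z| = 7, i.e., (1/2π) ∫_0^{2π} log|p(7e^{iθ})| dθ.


Zeros: -4, 6; r = 7.
Inside |z| < r: -4, 6. Outside (|z| ≥ r): ∅.
p(0) = -24, so log|p(0)| = log(24) = 3.1781.
Apply Jensen: I(r) = log|p(0)| + Σ_k log(r/|z_k|), summed over zeros inside |z| < r.
  log(r/|z_k|) for z_k = 6: log(7/6) = 0.1542
  log(r/|z_k|) for z_k = -4: log(7/4) = 0.5596
Sum over inside zeros: 0.7138.
I(r) = log|p(0)| + (inside sum) = 3.1781 + 0.7138 = 3.8918.
Closed form (all zeros inside, monic): I(r) = n·log(r) = 2·log(7) = 3.8918. ✓

I(r) ≈ 3.8918.


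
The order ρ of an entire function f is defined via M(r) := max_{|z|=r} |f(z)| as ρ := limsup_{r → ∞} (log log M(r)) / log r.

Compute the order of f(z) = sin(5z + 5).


sin(w) is a linear combination of e^{iw} and e^{−iw} (or e^w, e^{−w} in the hyperbolic case), so |sin(w)| ≤ e^{|w|}. With w = 5z + 5, |w| ≤ 5|z| + 5 = 5r + 5 on |z| = r, giving M(r) ≤ e^{5r + 5}, so ρ ≤ 1. On a suitable ray (z = it for sin/cos; z = t for sinh/cosh, t real → ∞), |sin(5z + 5)| grows like e^{5|t|}/2, so ρ ≥ 1. Hence ρ = 1.
Therefore ρ = 1.

Order ρ = 1.


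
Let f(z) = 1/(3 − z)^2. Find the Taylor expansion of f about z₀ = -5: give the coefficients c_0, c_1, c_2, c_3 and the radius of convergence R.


Let w = z − z₀, so z = z₀ + w.
Then 3 − z = 3 − (z₀ + w) = (3 − z₀) − w = 8 − w.
f(z) = 1/(8 − w)^2 = (1/(8)^2) · (1 − w/(8))^{−2}.
By the binomial series (1−u)^{−2} = Σ_{n≥0} C(n+1, 1) u^n for |u|<1, with u = w/(8):
  c_n = C(n+1, 1) / (8)^(n+2).
  c_0 = 1/(8)^2 = 1/64.
  c_1 = 2/(8)^3 = 1/256.
  c_2 = 3/(8)^4 = 3/4096.
  c_3 = 4/(8)^5 = 1/8192.
The series is valid for |w/d| < 1, i.e. |z − z₀| < |d|.
Radius of convergence: R = |3 − z₀| = |8| = 8 (distance from z₀ to the singularity z = 3).

c_0 = 1/64, c_1 = 1/256, c_2 = 3/4096, c_3 = 1/8192; R = 8.


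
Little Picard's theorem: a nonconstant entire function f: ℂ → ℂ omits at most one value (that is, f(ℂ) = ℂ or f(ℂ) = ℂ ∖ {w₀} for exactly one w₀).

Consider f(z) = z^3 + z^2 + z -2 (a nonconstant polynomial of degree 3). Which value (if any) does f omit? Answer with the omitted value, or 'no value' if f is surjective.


Little Picard bounds the complement of f(ℂ) to at most one point.
For every w ∈ ℂ, the equation p(z) − w = 0 is a nonconstant polynomial in z and hence has at least one root by the fundamental theorem of algebra. So p is surjective onto ℂ, omitting no value.

Omitted value: no value.


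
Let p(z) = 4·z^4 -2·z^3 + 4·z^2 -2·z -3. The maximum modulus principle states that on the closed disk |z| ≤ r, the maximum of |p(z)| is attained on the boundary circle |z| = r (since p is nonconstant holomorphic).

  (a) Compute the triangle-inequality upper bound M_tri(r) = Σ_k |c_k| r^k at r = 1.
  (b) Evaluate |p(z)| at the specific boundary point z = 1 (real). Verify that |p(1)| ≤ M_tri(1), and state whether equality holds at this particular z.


Coefficients: c_0 = -3, c_1 = -2, c_2 = 4, c_3 = -2, c_4 = 4. Radius r = 1.
Part (a). Triangle bound: M_tri(r) = Σ_k |c_k| r^k
  = |-3|·1^0 + |-2|·1^1 + |4|·1^2 + |-2|·1^3 + |4|·1^4
  = 3 + 2 + 4 + 2 + 4 = 15.
This bounds M(r) := max_{|z|=r} |p(z)| from above; equality holds iff all terms c_k z^k can be made to align in phase at a single z on |z|=r.
Part (b). At z = 1 (real, on the circle |z| = r):
  p(1) = (-3)·1^0 + (-2)·1^1 + (4)·1^2 + (-2)·1^3 + (4)·1^4 = 1.
  |p(1)| = 1.
Check: |p(1)| = 1 ≤ 15 = M_tri(1). ✓ Equality does not hold at z = 1 (the coefficients have mixed signs, so the terms do not all align in phase there).

M_tri(1) = 15; |p(1)| = 1; equality at z=1: no.


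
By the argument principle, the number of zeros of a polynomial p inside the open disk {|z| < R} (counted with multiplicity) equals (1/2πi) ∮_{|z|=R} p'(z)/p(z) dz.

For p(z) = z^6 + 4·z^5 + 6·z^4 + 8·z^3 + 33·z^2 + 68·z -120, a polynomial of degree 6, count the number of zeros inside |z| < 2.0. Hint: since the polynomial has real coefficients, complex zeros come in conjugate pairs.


The zeros of p are: (1 + 2i), (1 - 2i), -3, (-2 + 2i), (-2 - 2i), 1.
Their magnitudes are: 2.236, 2.236, 3, 2.828, 2.828, 1.
Zeros with |z| < R = 2.0: 1.
Count = 1.
By the argument principle, (1/2πi) ∮_{|z|=R} p'(z)/p(z) dz equals exactly this count.

Number of zeros inside |z| < 2.0: 1.


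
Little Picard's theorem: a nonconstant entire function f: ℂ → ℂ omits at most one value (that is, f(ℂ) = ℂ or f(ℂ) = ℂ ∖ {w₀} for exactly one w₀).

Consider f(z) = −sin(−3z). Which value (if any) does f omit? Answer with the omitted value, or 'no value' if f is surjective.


Little Picard bounds the complement of f(ℂ) to at most one point.
sin is entire and surjective onto ℂ: for every w ∈ ℂ, sin(ζ) = w has a solution ζ ∈ ℂ (e.g., via the complex inverse arcsin). With ζ = −3z this gives z = ζ/(-3). Then -1·sin(−3z) takes every value in -1·ℂ = ℂ, and adding 0 is a bijection of ℂ. So f is surjective and omits no value. (Note: only on the real line is sin bounded by [−1, 1].)

Omitted value: no value.


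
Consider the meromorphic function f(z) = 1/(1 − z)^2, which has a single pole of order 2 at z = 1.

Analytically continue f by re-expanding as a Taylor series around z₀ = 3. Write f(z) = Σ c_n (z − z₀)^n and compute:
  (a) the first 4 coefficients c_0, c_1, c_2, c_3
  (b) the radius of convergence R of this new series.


Let w = z − z₀, so z = z₀ + w.
Then 1 − z = 1 − (z₀ + w) = (1 − z₀) − w = -2 − w.
f(z) = 1/(-2 − w)^2 = (1/(-2)^2) · (1 − w/(-2))^{−2}.
By the binomial series (1−u)^{−2} = Σ_{n≥0} C(n+1, 1) u^n for |u|<1, with u = w/(-2):
  c_n = C(n+1, 1) / (-2)^(n+2).
  c_0 = 1/(-2)^2 = 1/4.
  c_1 = 2/(-2)^3 = -1/4.
  c_2 = 3/(-2)^4 = 3/16.
  c_3 = 4/(-2)^5 = -1/8.
The series is valid for |w/d| < 1, i.e. |z − z₀| < |d|.
Radius of convergence: R = |1 − z₀| = |-2| = 2 (distance from z₀ to the singularity z = 1).

c_0 = 1/4, c_1 = -1/4, c_2 = 3/16, c_3 = -1/8; R = 2.


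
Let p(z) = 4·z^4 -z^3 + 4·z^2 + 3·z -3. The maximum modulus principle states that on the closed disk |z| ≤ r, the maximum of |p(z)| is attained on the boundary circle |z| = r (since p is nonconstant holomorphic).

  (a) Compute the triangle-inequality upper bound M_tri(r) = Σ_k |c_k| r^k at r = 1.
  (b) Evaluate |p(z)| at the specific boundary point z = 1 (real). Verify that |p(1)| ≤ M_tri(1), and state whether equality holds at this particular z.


Coefficients: c_0 = -3, c_1 = 3, c_2 = 4, c_3 = -1, c_4 = 4. Radius r = 1.
Part (a). Triangle bound: M_tri(r) = Σ_k |c_k| r^k
  = |-3|·1^0 + |3|·1^1 + |4|·1^2 + |-1|·1^3 + |4|·1^4
  = 3 + 3 + 4 + 1 + 4 = 15.
This bounds M(r) := max_{|z|=r} |p(z)| from above; equality holds iff all terms c_k z^k can be made to align in phase at a single z on |z|=r.
Part (b). At z = 1 (real, on the circle |z| = r):
  p(1) = (-3)·1^0 + (3)·1^1 + (4)·1^2 + (-1)·1^3 + (4)·1^4 = 7.
  |p(1)| = 7.
Check: |p(1)| = 7 ≤ 15 = M_tri(1). ✓ Equality does not hold at z = 1 (the coefficients have mixed signs, so the terms do not all align in phase there).

M_tri(1) = 15; |p(1)| = 7; equality at z=1: no.


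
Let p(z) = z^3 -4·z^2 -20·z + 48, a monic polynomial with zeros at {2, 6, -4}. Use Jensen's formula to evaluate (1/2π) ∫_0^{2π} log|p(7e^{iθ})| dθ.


Zeros: -4, 2, 6; r = 7.
Inside |z| < r: -4, 2, 6. Outside (|z| ≥ r): ∅.
p(0) = 48, so log|p(0)| = log(48) = 3.8712.
Apply Jensen: I(r) = log|p(0)| + Σ_k log(r/|z_k|), summed over zeros inside |z| < r.
  log(r/|z_k|) for z_k = 2: log(7/2) = 1.2528
  log(r/|z_k|) for z_k = 6: log(7/6) = 0.1542
  log(r/|z_k|) for z_k = -4: log(7/4) = 0.5596
Sum over inside zeros: 1.9665.
I(r) = log|p(0)| + (inside sum) = 3.8712 + 1.9665 = 5.8377.
Closed form (all zeros inside, monic): I(r) = n·log(r) = 3·log(7) = 5.8377. ✓

I(r) ≈ 5.8377.


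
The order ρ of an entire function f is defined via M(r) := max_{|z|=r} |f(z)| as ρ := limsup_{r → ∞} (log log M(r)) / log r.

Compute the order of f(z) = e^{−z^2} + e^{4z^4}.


Each summand is entire of order 2 and 4 respectively (as in the single-exponential case). The order of a sum is at most the max of the orders, so ρ ≤ 4. For the lower bound: on |z|=r choose arg z so that 4z^4 is real positive; then |e^{4z^4}| = e^{4r^4} while |e^{-1z^2}| ≤ e^{1r^2} = o(e^{4r^4}). So |f| ≥ e^{4r^4}(1 − o(1)) and ρ ≥ 4. Hence ρ = max(2, 4) = 4.
Therefore ρ = 4.

Order ρ = 4.


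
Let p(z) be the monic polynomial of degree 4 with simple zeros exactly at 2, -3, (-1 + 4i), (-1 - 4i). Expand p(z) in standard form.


The polynomial is p(z) = ∏_{α ∈ S} (z − α), where S = {2, -3, (-1 + 4i), (-1 - 4i)}.
Expanding the product yields: p(z) = z^4 + 3·z^3 + 13·z^2 + 5·z -102.
Note conjugate pairs combine to real quadratics: (z − (-1+4i))(z − (-1−4i)) = z² + 2z + 17.
The resulting polynomial has degree 4 and real coefficients as required.

p(z) = z^4 + 3·z^3 + 13·z^2 + 5·z -102.


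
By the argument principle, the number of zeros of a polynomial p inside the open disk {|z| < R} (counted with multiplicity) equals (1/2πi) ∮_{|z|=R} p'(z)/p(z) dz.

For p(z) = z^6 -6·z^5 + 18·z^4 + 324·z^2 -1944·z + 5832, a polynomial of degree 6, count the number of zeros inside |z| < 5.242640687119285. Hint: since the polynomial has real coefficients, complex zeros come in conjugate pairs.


The zeros of p are: (-3 + 3i), (-3 - 3i), (3 + 3i), (3 - 3i), (3 + 3i), (3 - 3i).
Their magnitudes are: 4.243, 4.243, 4.243, 4.243, 4.243, 4.243.
Zeros with |z| < R = 5.242640687119285: (-3 + 3i), (-3 - 3i), (3 + 3i), (3 - 3i), (3 + 3i), (3 - 3i).
Count = 6.
By the argument principle, (1/2πi) ∮_{|z|=R} p'(z)/p(z) dz equals exactly this count.

Number of zeros inside |z| < 5.242640687119285: 6.


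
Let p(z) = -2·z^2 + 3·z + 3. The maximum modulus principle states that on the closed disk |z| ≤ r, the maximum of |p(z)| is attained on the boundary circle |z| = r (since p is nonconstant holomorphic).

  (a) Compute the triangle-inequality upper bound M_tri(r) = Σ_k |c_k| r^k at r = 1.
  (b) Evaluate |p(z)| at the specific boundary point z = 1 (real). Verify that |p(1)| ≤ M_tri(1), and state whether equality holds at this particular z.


Coefficients: c_0 = 3, c_1 = 3, c_2 = -2. Radius r = 1.
Part (a). Triangle bound: M_tri(r) = Σ_k |c_k| r^k
  = |3|·1^0 + |3|·1^1 + |-2|·1^2
  = 3 + 3 + 2 = 8.
This bounds M(r) := max_{|z|=r} |p(z)| from above; equality holds iff all terms c_k z^k can be made to align in phase at a single z on |z|=r.
Part (b). At z = 1 (real, on the circle |z| = r):
  p(1) = (3)·1^0 + (3)·1^1 + (-2)·1^2 = 4.
  |p(1)| = 4.
Check: |p(1)| = 4 ≤ 8 = M_tri(1). ✓ Equality does not hold at z = 1 (the coefficients have mixed signs, so the terms do not all align in phase there).

M_tri(1) = 8; |p(1)| = 4; equality at z=1: no.


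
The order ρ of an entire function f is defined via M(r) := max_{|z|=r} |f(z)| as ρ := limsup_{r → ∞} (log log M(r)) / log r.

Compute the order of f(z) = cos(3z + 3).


cos(w) is a linear combination of e^{iw} and e^{−iw} (or e^w, e^{−w} in the hyperbolic case), so |cos(w)| ≤ e^{|w|}. With w = 3z + 3, |w| ≤ 3|z| + 3 = 3r + 3 on |z| = r, giving M(r) ≤ e^{3r + 3}, so ρ ≤ 1. On a suitable ray (z = it for sin/cos; z = t for sinh/cosh, t real → ∞), |cos(3z + 3)| grows like e^{3|t|}/2, so ρ ≥ 1. Hence ρ = 1.
Therefore ρ = 1.

Order ρ = 1.


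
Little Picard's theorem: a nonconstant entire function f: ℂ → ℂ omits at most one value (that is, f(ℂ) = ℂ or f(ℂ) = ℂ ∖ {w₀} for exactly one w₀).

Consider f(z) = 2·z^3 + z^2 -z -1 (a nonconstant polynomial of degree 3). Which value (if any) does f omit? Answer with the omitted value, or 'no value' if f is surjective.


Little Picard bounds the complement of f(ℂ) to at most one point.
For every w ∈ ℂ, the equation p(z) − w = 0 is a nonconstant polynomial in z and hence has at least one root by the fundamental theorem of algebra. So p is surjective onto ℂ, omitting no value.

Omitted value: no value.


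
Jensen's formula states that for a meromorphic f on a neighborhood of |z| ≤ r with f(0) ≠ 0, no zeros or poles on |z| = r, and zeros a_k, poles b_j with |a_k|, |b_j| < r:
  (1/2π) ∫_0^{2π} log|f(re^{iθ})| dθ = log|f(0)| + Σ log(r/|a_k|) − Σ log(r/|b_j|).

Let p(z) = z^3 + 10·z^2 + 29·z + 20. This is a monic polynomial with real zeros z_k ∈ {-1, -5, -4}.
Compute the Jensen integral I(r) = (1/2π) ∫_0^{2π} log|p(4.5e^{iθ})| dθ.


Zeros: -5, -4, -1; r = 4.5.
Inside |z| < r: -4, -1. Outside (|z| ≥ r): -5.
p(0) = 20, so log|p(0)| = log(20) = 2.9957.
Apply Jensen: I(r) = log|p(0)| + Σ_k log(r/|z_k|), summed over zeros inside |z| < r.
  log(r/|z_k|) for z_k = -1: log(4.5/1) = 1.5041
  log(r/|z_k|) for z_k = -4: log(4.5/4) = 0.1178
  Outside zeros (-5) contribute nothing to the Jensen sum.
Sum over inside zeros: 1.6219.
I(r) = log|p(0)| + (inside sum) = 2.9957 + 1.6219 = 4.6176.
Note: since some zeros are outside |z| ≤ r, the simplified n·log(r) form does NOT apply — only the inside zeros contribute.

I(r) ≈ 4.6176.


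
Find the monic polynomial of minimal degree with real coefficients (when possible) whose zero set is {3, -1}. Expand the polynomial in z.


The polynomial is p(z) = ∏_{α ∈ S} (z − α), where S = {3, -1}.
Expanding the product yields: p(z) = z^2 -2·z -3.
The resulting polynomial has degree 2 and real coefficients as required.

p(z) = z^2 -2·z -3.


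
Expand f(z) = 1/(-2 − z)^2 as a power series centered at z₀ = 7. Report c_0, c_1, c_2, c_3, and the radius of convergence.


Let w = z − z₀, so z = z₀ + w.
Then -2 − z = -2 − (z₀ + w) = (-2 − z₀) − w = -9 − w.
f(z) = 1/(-9 − w)^2 = (1/(-9)^2) · (1 − w/(-9))^{−2}.
By the binomial series (1−u)^{−2} = Σ_{n≥0} C(n+1, 1) u^n for |u|<1, with u = w/(-9):
  c_n = C(n+1, 1) / (-9)^(n+2).
  c_0 = 1/(-9)^2 = 1/81.
  c_1 = 2/(-9)^3 = -2/729.
  c_2 = 3/(-9)^4 = 1/2187.
  c_3 = 4/(-9)^5 = -4/59049.
The series is valid for |w/d| < 1, i.e. |z − z₀| < |d|.
Radius of convergence: R = |-2 − z₀| = |-9| = 9 (distance from z₀ to the singularity z = -2).

c_0 = 1/81, c_1 = -2/729, c_2 = 1/2187, c_3 = -4/59049; R = 9.


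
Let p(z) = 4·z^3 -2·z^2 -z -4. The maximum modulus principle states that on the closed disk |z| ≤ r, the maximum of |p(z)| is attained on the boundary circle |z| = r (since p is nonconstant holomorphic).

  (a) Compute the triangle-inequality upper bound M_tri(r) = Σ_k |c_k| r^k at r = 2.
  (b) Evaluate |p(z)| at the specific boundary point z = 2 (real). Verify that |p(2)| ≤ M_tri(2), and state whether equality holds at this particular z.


Coefficients: c_0 = -4, c_1 = -1, c_2 = -2, c_3 = 4. Radius r = 2.
Part (a). Triangle bound: M_tri(r) = Σ_k |c_k| r^k
  = |-4|·2^0 + |-1|·2^1 + |-2|·2^2 + |4|·2^3
  = 4 + 2 + 8 + 32 = 46.
This bounds M(r) := max_{|z|=r} |p(z)| from above; equality holds iff all terms c_k z^k can be made to align in phase at a single z on |z|=r.
Part (b). At z = 2 (real, on the circle |z| = r):
  p(2) = (-4)·2^0 + (-1)·2^1 + (-2)·2^2 + (4)·2^3 = 18.
  |p(2)| = 18.
Check: |p(2)| = 18 ≤ 46 = M_tri(2). ✓ Equality does not hold at z = 2 (the coefficients have mixed signs, so the terms do not all align in phase there).

M_tri(2) = 46; |p(2)| = 18; equality at z=2: no.


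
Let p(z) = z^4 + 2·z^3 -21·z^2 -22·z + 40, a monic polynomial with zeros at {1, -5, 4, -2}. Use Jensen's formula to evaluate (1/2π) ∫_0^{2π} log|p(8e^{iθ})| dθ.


Zeros: -5, -2, 1, 4; r = 8.
Inside |z| < r: -5, -2, 1, 4. Outside (|z| ≥ r): ∅.
p(0) = 40, so log|p(0)| = log(40) = 3.6889.
Apply Jensen: I(r) = log|p(0)| + Σ_k log(r/|z_k|), summed over zeros inside |z| < r.
  log(r/|z_k|) for z_k = 1: log(8/1) = 2.0794
  log(r/|z_k|) for z_k = -5: log(8/5) = 0.4700
  log(r/|z_k|) for z_k = 4: log(8/4) = 0.6931
  log(r/|z_k|) for z_k = -2: log(8/2) = 1.3863
Sum over inside zeros: 4.6289.
I(r) = log|p(0)| + (inside sum) = 3.6889 + 4.6289 = 8.3178.
Closed form (all zeros inside, monic): I(r) = n·log(r) = 4·log(8) = 8.3178. ✓

I(r) ≈ 8.3178.


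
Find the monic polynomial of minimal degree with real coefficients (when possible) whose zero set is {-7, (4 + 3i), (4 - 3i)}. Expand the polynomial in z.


The polynomial is p(z) = ∏_{α ∈ S} (z − α), where S = {-7, (4 + 3i), (4 - 3i)}.
Expanding the product yields: p(z) = z^3 -z^2 -31·z + 175.
Note conjugate pairs combine to real quadratics: (z − (4+3i))(z − (4−3i)) = z² − 8z + 25.
The resulting polynomial has degree 3 and real coefficients as required.

p(z) = z^3 -z^2 -31·z + 175.


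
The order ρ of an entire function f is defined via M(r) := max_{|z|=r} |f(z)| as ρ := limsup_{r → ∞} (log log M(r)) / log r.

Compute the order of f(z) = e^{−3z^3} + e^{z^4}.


Each summand is entire of order 3 and 4 respectively (as in the single-exponential case). The order of a sum is at most the max of the orders, so ρ ≤ 4. For the lower bound: on |z|=r choose arg z so that 1z^4 is real positive; then |e^{1z^4}| = e^{1r^4} while |e^{-3z^3}| ≤ e^{3r^3} = o(e^{1r^4}). So |f| ≥ e^{1r^4}(1 − o(1)) and ρ ≥ 4. Hence ρ = max(3, 4) = 4.
Therefore ρ = 4.

Order ρ = 4.


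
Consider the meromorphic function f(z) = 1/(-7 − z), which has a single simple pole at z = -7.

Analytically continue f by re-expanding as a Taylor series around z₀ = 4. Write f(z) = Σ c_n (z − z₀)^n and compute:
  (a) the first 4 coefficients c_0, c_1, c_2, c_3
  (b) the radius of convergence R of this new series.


Let w = z − z₀, so z = z₀ + w.
Then -7 − z = -7 − (z₀ + w) = (-7 − z₀) − w = -11 − w.
f(z) = 1/(-11 − w) = (1/(-11)) · 1/(1 − w/(-11)) = Σ_{n≥0} w^n / (-11)^(n+1).
So c_n = 1/(-11)^(n+1):
  c_0 = 1/(-11)^1 = -1/11.
  c_1 = 1/(-11)^2 = 1/121.
  c_2 = 1/(-11)^3 = -1/1331.
  c_3 = 1/(-11)^4 = 1/14641.
The series is valid for |w/d| < 1, i.e. |z − z₀| < |d|.
Radius of convergence: R = |-7 − z₀| = |-11| = 11 (distance from z₀ to the singularity z = -7).

c_0 = -1/11, c_1 = 1/121, c_2 = -1/1331, c_3 = 1/14641; R = 11.


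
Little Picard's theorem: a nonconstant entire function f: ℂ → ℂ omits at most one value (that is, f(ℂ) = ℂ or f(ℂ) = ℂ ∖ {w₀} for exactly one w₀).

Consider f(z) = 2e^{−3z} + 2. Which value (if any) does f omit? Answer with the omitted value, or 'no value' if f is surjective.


Little Picard bounds the complement of f(ℂ) to at most one point.
e^{−3z} is never zero on ℂ, so 2·e^{−3z} takes every value in ℂ ∖ {0}. Adding 2 shifts the range to ℂ ∖ {2}. Thus f omits exactly the value 2.

Omitted value: 2.


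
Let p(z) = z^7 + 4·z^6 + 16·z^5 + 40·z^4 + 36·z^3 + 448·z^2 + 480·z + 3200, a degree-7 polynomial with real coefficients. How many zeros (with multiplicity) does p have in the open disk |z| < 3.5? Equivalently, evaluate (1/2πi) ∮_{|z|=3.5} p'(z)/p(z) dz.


The zeros of p are: (-1 + 3i), (-1 - 3i), (2 + 2i), (2 - 2i), (-1 + 3i), (-1 - 3i), -4.
Their magnitudes are: 3.162, 3.162, 2.828, 2.828, 3.162, 3.162, 4.
Zeros with |z| < R = 3.5: (-1 + 3i), (-1 - 3i), (2 + 2i), (2 - 2i), (-1 + 3i), (-1 - 3i).
Count = 6.
By the argument principle, (1/2πi) ∮_{|z|=R} p'(z)/p(z) dz equals exactly this count.

Number of zeros inside |z| < 3.5: 6.


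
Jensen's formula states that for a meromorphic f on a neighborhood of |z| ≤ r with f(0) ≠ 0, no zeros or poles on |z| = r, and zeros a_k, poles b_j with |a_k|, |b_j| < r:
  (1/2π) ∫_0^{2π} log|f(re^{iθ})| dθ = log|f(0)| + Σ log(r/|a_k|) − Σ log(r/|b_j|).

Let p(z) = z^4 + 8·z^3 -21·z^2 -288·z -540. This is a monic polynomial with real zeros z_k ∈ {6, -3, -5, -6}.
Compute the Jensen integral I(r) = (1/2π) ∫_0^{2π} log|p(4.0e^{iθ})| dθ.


Zeros: -6, -5, -3, 6; r = 4.0.
Inside |z| < r: -3. Outside (|z| ≥ r): -6, -5, 6.
p(0) = -540, so log|p(0)| = log(540) = 6.2916.
Apply Jensen: I(r) = log|p(0)| + Σ_k log(r/|z_k|), summed over zeros inside |z| < r.
  log(r/|z_k|) for z_k = -3: log(4.0/3) = 0.2877
  Outside zeros (-6, -5, 6) contribute nothing to the Jensen sum.
Sum over inside zeros: 0.2877.
I(r) = log|p(0)| + (inside sum) = 6.2916 + 0.2877 = 6.5793.
Note: since some zeros are outside |z| ≤ r, the simplified n·log(r) form does NOT apply — only the inside zeros contribute.

I(r) ≈ 6.5793.


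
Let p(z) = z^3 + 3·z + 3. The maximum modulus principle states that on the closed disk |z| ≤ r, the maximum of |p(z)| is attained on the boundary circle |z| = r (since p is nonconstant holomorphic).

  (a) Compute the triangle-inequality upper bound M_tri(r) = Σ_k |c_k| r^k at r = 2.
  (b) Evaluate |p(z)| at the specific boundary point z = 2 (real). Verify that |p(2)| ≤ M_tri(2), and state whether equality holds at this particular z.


Coefficients: c_0 = 3, c_1 = 3, c_2 = 0, c_3 = 1. Radius r = 2.
Part (a). Triangle bound: M_tri(r) = Σ_k |c_k| r^k
  = |3|·2^0 + |3|·2^1 + |0|·2^2 + |1|·2^3
  = 3 + 6 + 0 + 8 = 17.
This bounds M(r) := max_{|z|=r} |p(z)| from above; equality holds iff all terms c_k z^k can be made to align in phase at a single z on |z|=r.
Part (b). At z = 2 (real, on the circle |z| = r):
  p(2) = (3)·2^0 + (3)·2^1 + (0)·2^2 + (1)·2^3 = 17.
  |p(2)| = 17.
Since all nonzero coefficients share the same sign, |p(2)| = 17 = M_tri(2); the triangle bound is attained at z = 2, so in fact M(r) = 17.

M_tri(2) = 17; |p(2)| = 17; equality at z=2: yes.


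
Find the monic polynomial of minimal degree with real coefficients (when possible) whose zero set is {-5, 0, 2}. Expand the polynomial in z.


The polynomial is p(z) = ∏_{α ∈ S} (z − α), where S = {-5, 0, 2}.
Expanding the product yields: p(z) = z^3 + 3·z^2 -10·z.
The resulting polynomial has degree 3 and real coefficients as required.

p(z) = z^3 + 3·z^2 -10·z.


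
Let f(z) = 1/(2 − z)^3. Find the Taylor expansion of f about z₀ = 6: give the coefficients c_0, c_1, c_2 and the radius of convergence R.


Let w = z − z₀, so z = z₀ + w.
Then 2 − z = 2 − (z₀ + w) = (2 − z₀) − w = -4 − w.
f(z) = 1/(-4 − w)^3 = (1/(-4)^3) · (1 − w/(-4))^{−3}.
By the binomial series (1−u)^{−3} = Σ_{n≥0} C(n+2, 2) u^n for |u|<1, with u = w/(-4):
  c_n = C(n+2, 2) / (-4)^(n+3).
  c_0 = 1/(-4)^3 = -1/64.
  c_1 = 3/(-4)^4 = 3/256.
  c_2 = 6/(-4)^5 = -3/512.
The series is valid for |w/d| < 1, i.e. |z − z₀| < |d|.
Radius of convergence: R = |2 − z₀| = |-4| = 4 (distance from z₀ to the singularity z = 2).

c_0 = -1/64, c_1 = 3/256, c_2 = -3/512; R = 4.


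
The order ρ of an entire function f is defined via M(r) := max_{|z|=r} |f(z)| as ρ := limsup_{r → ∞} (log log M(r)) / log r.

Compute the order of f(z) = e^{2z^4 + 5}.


|e^{2z^4 + 5}| = e^{Re(2·z^4) + 5} ≤ e^{2|z|^4 + 5} = e^{2r^4 + 5} on |z| = r, so ρ ≤ 4. Choosing z on |z|=r so that 2·z^4 is real positive (always possible by picking arg z appropriately) gives |f(z)| = e^{2r^4 + 5}, matching the bound. The additive constant 5 does not affect log log M(r) ~ 4·log r. Hence ρ = 4.
Therefore ρ = 4.

Order ρ = 4.


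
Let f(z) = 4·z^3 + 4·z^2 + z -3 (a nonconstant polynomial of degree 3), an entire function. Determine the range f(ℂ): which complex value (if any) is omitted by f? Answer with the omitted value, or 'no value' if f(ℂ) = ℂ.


Little Picard bounds the complement of f(ℂ) to at most one point.
For every w ∈ ℂ, the equation p(z) − w = 0 is a nonconstant polynomial in z and hence has at least one root by the fundamental theorem of algebra. So p is surjective onto ℂ, omitting no value.

Omitted value: no value.


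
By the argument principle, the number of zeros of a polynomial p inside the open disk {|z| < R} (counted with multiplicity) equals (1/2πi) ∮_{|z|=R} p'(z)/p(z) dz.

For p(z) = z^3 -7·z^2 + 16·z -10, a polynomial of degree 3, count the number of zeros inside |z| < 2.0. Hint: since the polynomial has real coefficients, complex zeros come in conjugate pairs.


The zeros of p are: 1, (3 + 1i), (3 - 1i).
Their magnitudes are: 1, 3.162, 3.162.
Zeros with |z| < R = 2.0: 1.
Count = 1.
By the argument principle, (1/2πi) ∮_{|z|=R} p'(z)/p(z) dz equals exactly this count.

Number of zeros inside |z| < 2.0: 1.
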